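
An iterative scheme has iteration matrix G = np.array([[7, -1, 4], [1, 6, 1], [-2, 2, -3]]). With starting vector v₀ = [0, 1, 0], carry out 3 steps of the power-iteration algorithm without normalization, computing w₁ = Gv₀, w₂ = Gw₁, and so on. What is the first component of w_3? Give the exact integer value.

w1 = Gv₀ = (7·0 + (-1)·1 + 4·0; 1·0 + 6·1 + 1·0; (-2)·0 + 2·1 + (-3)·0) = (-1, 6, 2)
w2 = Gw1 = (7·(-1) + (-1)·6 + 4·2; 1·(-1) + 6·6 + 1·2; (-2)·(-1) + 2·6 + (-3)·2) = (-5, 37, 8)
w3 = Gw2 = (-40, 225, 60)
The requested component of w3 is -40.

-40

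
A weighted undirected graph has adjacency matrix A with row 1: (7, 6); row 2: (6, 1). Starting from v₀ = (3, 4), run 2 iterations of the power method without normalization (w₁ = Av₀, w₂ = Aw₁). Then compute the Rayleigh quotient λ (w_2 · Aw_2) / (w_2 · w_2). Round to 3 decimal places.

λ ≈ 10.700

w1 = Av₀ = (7·3 + 6·4; 6·3 + 1·4) = (45, 22)
w2 = Aw1 = (7·45 + 6·22; 6·45 + 1·22) = (447, 292)
Aw2 = (4881, 2974)
w2·Aw2 = 447·4881 + 292·2974 = 3050215; w2·w2 = 447·447 + 292·292 = 285073
λ ≈ 3050215/285073 = 10.700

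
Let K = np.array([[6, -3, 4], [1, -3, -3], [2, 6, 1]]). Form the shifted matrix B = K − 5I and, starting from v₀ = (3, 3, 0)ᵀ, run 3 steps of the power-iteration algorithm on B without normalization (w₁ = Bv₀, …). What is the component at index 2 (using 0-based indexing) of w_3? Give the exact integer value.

B = K − 5I has rows (1, -3, 4); (1, -8, -3); (2, 6, -4)
w1 = Bv₀ = (-6, -21, 24)
w2 = Bw1 = (153, 90, -234)
w3 = Bw2 = (-1053, 135, 1782)
Requested component of w3: 1782

1782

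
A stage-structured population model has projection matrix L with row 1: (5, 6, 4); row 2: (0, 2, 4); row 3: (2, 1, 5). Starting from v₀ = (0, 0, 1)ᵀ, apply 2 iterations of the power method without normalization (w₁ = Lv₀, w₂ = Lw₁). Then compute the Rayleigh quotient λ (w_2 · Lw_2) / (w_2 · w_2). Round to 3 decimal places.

λ ≈ 9.447

w1 = Lv₀ = (5·0 + 6·0 + 4·1; 0·0 + 2·0 + 4·1; 2·0 + 1·0 + 5·1) = (4, 4, 5)
w2 = Lw1 = (5·4 + 6·4 + 4·5; 0·4 + 2·4 + 4·5; 2·4 + 1·4 + 5·5) = (64, 28, 37)
Lw2 = (636, 204, 341)
w2·Lw2 = 64·636 + 28·204 + 37·341 = 59033; w2·w2 = 64·64 + 28·28 + 37·37 = 6249
λ ≈ 59033/6249 = 9.447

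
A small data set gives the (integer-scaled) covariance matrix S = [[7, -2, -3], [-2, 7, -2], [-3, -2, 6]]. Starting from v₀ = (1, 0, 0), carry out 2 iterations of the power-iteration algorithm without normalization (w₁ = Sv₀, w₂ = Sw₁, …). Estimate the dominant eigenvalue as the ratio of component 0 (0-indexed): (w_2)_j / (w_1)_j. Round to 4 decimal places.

w1 = Sv₀ = (7, -2, -3)
w2 = Sw1 = (62, -22, -35)
Ratio at component: 62 / 7 = 8.8571

8.8571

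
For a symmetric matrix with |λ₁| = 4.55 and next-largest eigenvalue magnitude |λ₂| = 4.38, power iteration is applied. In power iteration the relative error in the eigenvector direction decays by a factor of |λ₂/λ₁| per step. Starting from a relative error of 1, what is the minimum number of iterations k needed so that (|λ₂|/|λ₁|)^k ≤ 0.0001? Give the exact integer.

|λ₂/λ₁| = 4.38/4.55 = 0.96264
Need k ≥ ln(0.0001) / ln(0.96264) = -9.2103 / -0.0381 ≈ 241.878
Smallest integer k satisfying the bound: 242

242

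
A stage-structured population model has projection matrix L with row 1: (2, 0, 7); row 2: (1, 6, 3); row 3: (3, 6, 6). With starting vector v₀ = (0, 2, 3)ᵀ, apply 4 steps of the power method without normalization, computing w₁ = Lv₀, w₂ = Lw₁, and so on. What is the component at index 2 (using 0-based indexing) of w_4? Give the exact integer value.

w1 = Lv₀ = (2·0 + 0·2 + 7·3; 1·0 + 6·2 + 3·3; 3·0 + 6·2 + 6·3) = (21, 21, 30)
w2 = Lw1 = (2·21 + 0·21 + 7·30; 1·21 + 6·21 + 3·30; 3·21 + 6·21 + 6·30) = (252, 237, 369)
w3 = Lw2 = (3087, 2781, 4392)
w4 = Lw3 = (36918, 32949, 52299)
The requested component of w4 is 52299.

52299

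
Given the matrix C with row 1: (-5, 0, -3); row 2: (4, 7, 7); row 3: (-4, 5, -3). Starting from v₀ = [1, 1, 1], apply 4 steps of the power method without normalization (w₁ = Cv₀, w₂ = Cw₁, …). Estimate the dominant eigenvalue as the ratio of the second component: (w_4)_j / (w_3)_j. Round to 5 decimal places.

λ ≈ 4.78537

w1 = Cv₀ = ((-5)·1 + 0·1 + (-3)·1; 4·1 + 7·1 + 7·1; (-4)·1 + 5·1 + (-3)·1) = (-8, 18, -2)
w2 = Cw1 = ((-5)·(-8) + 0·18 + (-3)·(-2); 4·(-8) + 7·18 + 7·(-2); (-4)·(-8) + 5·18 + (-3)·(-2)) = (46, 80, 128)
w3 = Cw2 = (-614, 1640, -168)
w4 = Cw3 = (3574, 7848, 11160)
Ratio at component: 7848 / 1640 = 4.78537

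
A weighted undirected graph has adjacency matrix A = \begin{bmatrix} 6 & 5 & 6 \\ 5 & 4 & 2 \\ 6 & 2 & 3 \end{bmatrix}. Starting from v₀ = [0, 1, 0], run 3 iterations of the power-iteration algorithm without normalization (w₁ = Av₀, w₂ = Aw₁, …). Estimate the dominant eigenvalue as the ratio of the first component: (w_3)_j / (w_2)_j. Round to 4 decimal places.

w1 = Av₀ = (6·0 + 5·1 + 6·0; 5·0 + 4·1 + 2·0; 6·0 + 2·1 + 3·0) = (5, 4, 2)
w2 = Aw1 = (6·5 + 5·4 + 6·2; 5·5 + 4·4 + 2·2; 6·5 + 2·4 + 3·2) = (62, 45, 44)
w3 = Aw2 = (861, 578, 594)
Ratio at component: 861 / 62 = 13.8871

λ ≈ 13.8871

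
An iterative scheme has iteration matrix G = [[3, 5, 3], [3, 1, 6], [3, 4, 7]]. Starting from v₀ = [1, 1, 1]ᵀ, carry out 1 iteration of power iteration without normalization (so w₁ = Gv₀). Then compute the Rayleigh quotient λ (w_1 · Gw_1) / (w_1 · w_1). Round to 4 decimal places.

w1 = Gv₀ = (3·1 + 5·1 + 3·1; 3·1 + 1·1 + 6·1; 3·1 + 4·1 + 7·1) = (11, 10, 14)
Gw1 = (125, 127, 171)
w1·Gw1 = 11·125 + 10·127 + 14·171 = 5039; w1·w1 = 11·11 + 10·10 + 14·14 = 417
λ ≈ 5039/417 = 12.0839

λ ≈ 12.0839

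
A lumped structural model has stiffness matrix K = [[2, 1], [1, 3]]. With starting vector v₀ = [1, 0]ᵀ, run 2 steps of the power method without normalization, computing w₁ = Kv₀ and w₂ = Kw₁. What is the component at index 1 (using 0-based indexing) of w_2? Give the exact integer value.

5

w1 = Kv₀ = (2·1 + 1·0; 1·1 + 3·0) = (2, 1)
w2 = Kw1 = (2·2 + 1·1; 1·2 + 3·1) = (5, 5)
The requested component of w2 is 5.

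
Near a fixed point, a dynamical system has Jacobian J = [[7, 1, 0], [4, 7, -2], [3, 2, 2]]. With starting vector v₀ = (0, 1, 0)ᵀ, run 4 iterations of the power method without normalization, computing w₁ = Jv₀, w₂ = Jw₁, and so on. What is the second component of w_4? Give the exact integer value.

2723

w1 = Jv₀ = (7·0 + 1·1 + 0·0; 4·0 + 7·1 + (-2)·0; 3·0 + 2·1 + 2·0) = (1, 7, 2)
w2 = Jw1 = (7·1 + 1·7 + 0·2; 4·1 + 7·7 + (-2)·2; 3·1 + 2·7 + 2·2) = (14, 49, 21)
w3 = Jw2 = (147, 357, 182)
w4 = Jw3 = (1386, 2723, 1519)
The requested component of w4 is 2723.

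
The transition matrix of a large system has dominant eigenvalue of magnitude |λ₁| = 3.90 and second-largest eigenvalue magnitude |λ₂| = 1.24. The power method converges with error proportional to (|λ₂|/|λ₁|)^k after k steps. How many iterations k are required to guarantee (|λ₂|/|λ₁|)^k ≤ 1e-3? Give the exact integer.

|λ₂/λ₁| = 1.24/3.90 = 0.31795
Need k ≥ ln(1e-3) / ln(0.31795) = -6.9078 / -1.1459 ≈ 6.028
Smallest integer k satisfying the bound: 7

7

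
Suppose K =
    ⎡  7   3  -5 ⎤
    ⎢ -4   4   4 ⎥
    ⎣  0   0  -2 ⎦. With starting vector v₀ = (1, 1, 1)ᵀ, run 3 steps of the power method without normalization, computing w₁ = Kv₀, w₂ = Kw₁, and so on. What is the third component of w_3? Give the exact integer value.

-8

w1 = Kv₀ = (5, 4, -2)
w2 = Kw1 = (57, -12, 4)
w3 = Kw2 = (343, -260, -8)
The requested component of w3 is -8.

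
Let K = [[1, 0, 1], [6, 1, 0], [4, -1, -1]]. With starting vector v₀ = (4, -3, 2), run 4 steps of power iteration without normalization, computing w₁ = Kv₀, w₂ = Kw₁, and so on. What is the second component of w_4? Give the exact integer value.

w1 = Kv₀ = (6, 21, 17)
w2 = Kw1 = (23, 57, -14)
w3 = Kw2 = (9, 195, 49)
w4 = Kw3 = (58, 249, -208)
The requested component of w4 is 249.

249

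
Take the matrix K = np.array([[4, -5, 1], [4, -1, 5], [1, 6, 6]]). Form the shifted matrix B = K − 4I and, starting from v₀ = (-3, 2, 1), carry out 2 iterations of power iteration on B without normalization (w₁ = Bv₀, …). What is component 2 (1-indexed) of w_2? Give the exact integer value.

104

B = K − 4I has rows (0, -5, 1); (4, -5, 5); (1, 6, 2)
w1 = Bv₀ = (-9, -17, 11)
w2 = Bw1 = (96, 104, -89)
Requested component of w2: 104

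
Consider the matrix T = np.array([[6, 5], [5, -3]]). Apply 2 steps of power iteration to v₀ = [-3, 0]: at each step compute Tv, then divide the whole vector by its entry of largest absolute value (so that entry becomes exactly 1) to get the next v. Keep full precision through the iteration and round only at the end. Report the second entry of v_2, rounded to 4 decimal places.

Tv0 = (-18.00000, -15.00000); divide by -18.00000 → v1 = (1.00000, 0.83333)
Tv1 = (10.16667, 2.50000); divide by 10.16667 → v2 = (1.00000, 0.24590)
Requested entry of v2: -45/-183 = 0.2459

0.2459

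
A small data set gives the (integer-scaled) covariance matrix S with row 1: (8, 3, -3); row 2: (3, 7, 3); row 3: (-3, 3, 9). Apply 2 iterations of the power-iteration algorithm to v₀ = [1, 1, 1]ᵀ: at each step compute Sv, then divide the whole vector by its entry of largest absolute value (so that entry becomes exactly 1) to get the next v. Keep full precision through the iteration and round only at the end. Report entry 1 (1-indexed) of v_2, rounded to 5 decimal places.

Sv0 = (8.000000, 13.000000, 9.000000); divide by 13.000000 → v1 = (0.615385, 1.000000, 0.692308)
Sv1 = (5.846154, 10.923077, 7.384615); divide by 10.923077 → v2 = (0.535211, 1.000000, 0.676056)
Requested entry of v2: 76/142 = 0.53521

0.53521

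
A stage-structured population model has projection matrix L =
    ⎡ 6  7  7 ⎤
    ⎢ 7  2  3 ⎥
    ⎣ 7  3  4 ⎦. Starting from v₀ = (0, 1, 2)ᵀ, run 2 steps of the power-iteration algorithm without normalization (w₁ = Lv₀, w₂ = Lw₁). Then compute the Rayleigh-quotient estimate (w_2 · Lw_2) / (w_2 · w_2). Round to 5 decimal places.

w1 = Lv₀ = (21, 8, 11)
w2 = Lw1 = (259, 196, 215)
Lw2 = (4431, 2850, 3261)
w2·Lw2 = 259·4431 + 196·2850 + 215·3261 = 2407344; w2·w2 = 259·259 + 196·196 + 215·215 = 151722
λ ≈ 2407344/151722 = 15.86681

λ ≈ 15.86681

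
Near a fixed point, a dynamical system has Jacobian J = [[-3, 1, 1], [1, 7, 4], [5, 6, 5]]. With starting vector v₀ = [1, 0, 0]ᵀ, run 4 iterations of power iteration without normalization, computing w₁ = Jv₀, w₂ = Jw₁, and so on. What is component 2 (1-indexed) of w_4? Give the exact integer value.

w1 = Jv₀ = (-3, 1, 5)
w2 = Jw1 = (15, 24, 16)
w3 = Jw2 = (-5, 247, 299)
w4 = Jw3 = (561, 2920, 2952)
The requested component of w4 is 2920.

2920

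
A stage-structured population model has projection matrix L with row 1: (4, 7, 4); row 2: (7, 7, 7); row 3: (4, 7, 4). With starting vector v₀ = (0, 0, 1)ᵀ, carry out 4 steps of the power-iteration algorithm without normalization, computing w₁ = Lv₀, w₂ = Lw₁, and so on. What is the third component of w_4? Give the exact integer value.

w1 = Lv₀ = (4, 7, 4)
w2 = Lw1 = (81, 105, 81)
w3 = Lw2 = (1383, 1869, 1383)
w4 = Lw3 = (24147, 32445, 24147)
The requested component of w4 is 24147.

24147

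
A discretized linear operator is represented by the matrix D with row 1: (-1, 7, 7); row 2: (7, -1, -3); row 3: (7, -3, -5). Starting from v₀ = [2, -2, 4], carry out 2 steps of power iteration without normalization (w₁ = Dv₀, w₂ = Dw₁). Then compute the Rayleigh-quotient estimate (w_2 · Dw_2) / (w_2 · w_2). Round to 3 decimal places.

λ ≈ -2.795

w1 = Dv₀ = ((-1)·2 + 7·(-2) + 7·4; 7·2 + (-1)·(-2) + (-3)·4; 7·2 + (-3)·(-2) + (-5)·4) = (12, 4, 0)
w2 = Dw1 = ((-1)·12 + 7·4 + 7·0; 7·12 + (-1)·4 + (-3)·0; 7·12 + (-3)·4 + (-5)·0) = (16, 80, 72)
Dw2 = (1048, -184, -488)
w2·Dw2 = 16·1048 + 80·(-184) + 72·(-488) = -33088; w2·w2 = 16·16 + 80·80 + 72·72 = 11840
λ ≈ -33088/11840 = -2.795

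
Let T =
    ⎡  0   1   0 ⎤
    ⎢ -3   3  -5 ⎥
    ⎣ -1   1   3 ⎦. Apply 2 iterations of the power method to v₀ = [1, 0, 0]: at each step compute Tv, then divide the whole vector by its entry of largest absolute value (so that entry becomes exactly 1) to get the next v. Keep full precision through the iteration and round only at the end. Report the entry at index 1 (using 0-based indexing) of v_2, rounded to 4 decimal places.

Tv0 = (0.00000, -3.00000, -1.00000); divide by -3.00000 → v1 = (0.00000, 1.00000, 0.33333)
Tv1 = (1.00000, 1.33333, 2.00000); divide by 2.00000 → v2 = (0.50000, 0.66667, 1.00000)
Requested entry of v2: -4/-6 = 0.6667

0.6667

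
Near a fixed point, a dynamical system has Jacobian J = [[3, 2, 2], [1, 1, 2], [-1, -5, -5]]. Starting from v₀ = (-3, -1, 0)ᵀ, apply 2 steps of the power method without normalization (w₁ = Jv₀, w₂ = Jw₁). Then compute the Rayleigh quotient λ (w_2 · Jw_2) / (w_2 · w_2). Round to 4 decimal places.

λ ≈ 2.3310

w1 = Jv₀ = (3·(-3) + 2·(-1) + 2·0; 1·(-3) + 1·(-1) + 2·0; (-1)·(-3) + (-5)·(-1) + (-5)·0) = (-11, -4, 8)
w2 = Jw1 = (3·(-11) + 2·(-4) + 2·8; 1·(-11) + 1·(-4) + 2·8; (-1)·(-11) + (-5)·(-4) + (-5)·8) = (-25, 1, -9)
Jw2 = (-91, -42, 65)
w2·Jw2 = (-25)·(-91) + 1·(-42) + (-9)·65 = 1648; w2·w2 = (-25)·(-25) + 1·1 + (-9)·(-9) = 707
λ ≈ 1648/707 = 2.3310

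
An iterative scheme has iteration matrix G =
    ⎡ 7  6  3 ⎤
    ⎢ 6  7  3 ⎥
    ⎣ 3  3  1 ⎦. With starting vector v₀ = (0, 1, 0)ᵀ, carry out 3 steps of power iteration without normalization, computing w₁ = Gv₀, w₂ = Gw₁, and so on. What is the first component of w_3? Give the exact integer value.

w1 = Gv₀ = (7·0 + 6·1 + 3·0; 6·0 + 7·1 + 3·0; 3·0 + 3·1 + 1·0) = (6, 7, 3)
w2 = Gw1 = (7·6 + 6·7 + 3·3; 6·6 + 7·7 + 3·3; 3·6 + 3·7 + 1·3) = (93, 94, 42)
w3 = Gw2 = (1341, 1342, 603)
The requested component of w3 is 1341.

1341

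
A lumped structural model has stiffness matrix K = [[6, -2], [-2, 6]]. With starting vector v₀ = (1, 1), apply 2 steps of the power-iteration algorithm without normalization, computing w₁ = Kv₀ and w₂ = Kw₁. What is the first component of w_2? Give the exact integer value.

16

w1 = Kv₀ = (6·1 + (-2)·1; (-2)·1 + 6·1) = (4, 4)
w2 = Kw1 = (6·4 + (-2)·4; (-2)·4 + 6·4) = (16, 16)
The requested component of w2 is 16.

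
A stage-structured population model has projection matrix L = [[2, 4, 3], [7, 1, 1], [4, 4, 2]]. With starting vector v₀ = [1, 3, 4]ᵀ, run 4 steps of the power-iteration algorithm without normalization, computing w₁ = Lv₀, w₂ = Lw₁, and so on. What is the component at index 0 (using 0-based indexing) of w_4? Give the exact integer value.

w1 = Lv₀ = (26, 14, 24)
w2 = Lw1 = (180, 220, 208)
w3 = Lw2 = (1864, 1688, 2016)
w4 = Lw3 = (16528, 16752, 18240)
The requested component of w4 is 16528.

16528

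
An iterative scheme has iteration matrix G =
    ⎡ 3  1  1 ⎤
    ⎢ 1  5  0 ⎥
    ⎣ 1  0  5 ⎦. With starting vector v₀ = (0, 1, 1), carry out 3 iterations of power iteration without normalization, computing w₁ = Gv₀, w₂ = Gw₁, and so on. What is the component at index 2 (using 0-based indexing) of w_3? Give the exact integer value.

w1 = Gv₀ = (3·0 + 1·1 + 1·1; 1·0 + 5·1 + 0·1; 1·0 + 0·1 + 5·1) = (2, 5, 5)
w2 = Gw1 = (3·2 + 1·5 + 1·5; 1·2 + 5·5 + 0·5; 1·2 + 0·5 + 5·5) = (16, 27, 27)
w3 = Gw2 = (102, 151, 151)
The requested component of w3 is 151.

151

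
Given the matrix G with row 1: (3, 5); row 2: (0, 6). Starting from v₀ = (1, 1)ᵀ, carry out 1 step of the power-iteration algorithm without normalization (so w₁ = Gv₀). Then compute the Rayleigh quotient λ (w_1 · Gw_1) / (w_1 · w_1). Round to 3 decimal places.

6.480

w1 = Gv₀ = (8, 6)
Gw1 = (54, 36)
w1·Gw1 = 8·54 + 6·36 = 648; w1·w1 = 8·8 + 6·6 = 100
λ ≈ 648/100 = 6.480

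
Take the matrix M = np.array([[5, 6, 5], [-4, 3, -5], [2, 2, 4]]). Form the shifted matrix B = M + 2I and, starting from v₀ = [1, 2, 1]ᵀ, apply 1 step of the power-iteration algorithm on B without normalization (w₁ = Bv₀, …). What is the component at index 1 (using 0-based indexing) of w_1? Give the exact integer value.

1

B = M + 2I has rows (7, 6, 5); (-4, 5, -5); (2, 2, 6)
w1 = Bv₀ = (7·1 + 6·2 + 5·1; (-4)·1 + 5·2 + (-5)·1; 2·1 + 2·2 + 6·1) = (24, 1, 12)
Requested component of w1: 1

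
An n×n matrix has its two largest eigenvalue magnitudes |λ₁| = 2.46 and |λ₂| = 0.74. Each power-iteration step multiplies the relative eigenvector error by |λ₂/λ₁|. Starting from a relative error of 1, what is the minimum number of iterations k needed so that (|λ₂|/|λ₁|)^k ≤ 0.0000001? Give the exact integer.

14

|λ₂/λ₁| = 0.74/2.46 = 0.30081
Need k ≥ ln(0.0000001) / ln(0.30081) = -16.1181 / -1.2013 ≈ 13.418
Smallest integer k satisfying the bound: 14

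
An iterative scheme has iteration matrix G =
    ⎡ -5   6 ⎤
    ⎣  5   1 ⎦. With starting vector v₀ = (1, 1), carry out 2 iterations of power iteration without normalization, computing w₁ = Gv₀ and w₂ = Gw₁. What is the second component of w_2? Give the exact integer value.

11

w1 = Gv₀ = (1, 6)
w2 = Gw1 = (31, 11)
The requested component of w2 is 11.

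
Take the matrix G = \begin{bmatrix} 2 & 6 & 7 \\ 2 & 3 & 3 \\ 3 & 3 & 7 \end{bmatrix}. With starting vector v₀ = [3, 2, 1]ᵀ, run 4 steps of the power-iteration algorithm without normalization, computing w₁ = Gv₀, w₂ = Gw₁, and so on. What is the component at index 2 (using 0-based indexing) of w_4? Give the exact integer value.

39076

w1 = Gv₀ = (25, 15, 22)
w2 = Gw1 = (294, 161, 274)
w3 = Gw2 = (3472, 1893, 3283)
w4 = Gw3 = (41283, 22472, 39076)
The requested component of w4 is 39076.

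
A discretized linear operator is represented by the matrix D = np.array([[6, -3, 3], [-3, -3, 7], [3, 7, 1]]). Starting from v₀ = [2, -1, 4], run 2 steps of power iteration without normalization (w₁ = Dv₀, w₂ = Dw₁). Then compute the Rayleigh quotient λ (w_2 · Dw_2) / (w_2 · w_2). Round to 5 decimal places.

-2.06157

w1 = Dv₀ = (6·2 + (-3)·(-1) + 3·4; (-3)·2 + (-3)·(-1) + 7·4; 3·2 + 7·(-1) + 1·4) = (27, 25, 3)
w2 = Dw1 = (6·27 + (-3)·25 + 3·3; (-3)·27 + (-3)·25 + 7·3; 3·27 + 7·25 + 1·3) = (96, -135, 259)
Dw2 = (1758, 1930, -398)
w2·Dw2 = 96·1758 + (-135)·1930 + 259·(-398) = -194864; w2·w2 = 96·96 + (-135)·(-135) + 259·259 = 94522
λ ≈ -194864/94522 = -2.06157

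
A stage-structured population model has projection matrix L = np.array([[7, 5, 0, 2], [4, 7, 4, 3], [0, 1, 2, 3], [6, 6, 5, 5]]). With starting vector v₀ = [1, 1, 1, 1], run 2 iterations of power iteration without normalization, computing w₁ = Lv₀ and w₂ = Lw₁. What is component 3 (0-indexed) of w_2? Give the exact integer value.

w1 = Lv₀ = (14, 18, 6, 22)
w2 = Lw1 = (232, 272, 96, 332)
The requested component of w2 is 332.

332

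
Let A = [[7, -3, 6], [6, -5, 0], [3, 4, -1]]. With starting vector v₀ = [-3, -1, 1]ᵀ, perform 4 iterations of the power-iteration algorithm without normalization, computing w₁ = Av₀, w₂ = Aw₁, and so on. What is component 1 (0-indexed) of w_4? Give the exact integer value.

-4261

w1 = Av₀ = (-12, -13, -14)
w2 = Aw1 = (-129, -7, -74)
w3 = Aw2 = (-1326, -739, -341)
w4 = Aw3 = (-9111, -4261, -6593)
The requested component of w4 is -4261.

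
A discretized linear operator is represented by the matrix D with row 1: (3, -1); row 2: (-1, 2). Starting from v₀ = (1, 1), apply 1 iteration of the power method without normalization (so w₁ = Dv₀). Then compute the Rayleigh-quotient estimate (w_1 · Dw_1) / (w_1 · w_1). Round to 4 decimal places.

2.0000

w1 = Dv₀ = (3·1 + (-1)·1; (-1)·1 + 2·1) = (2, 1)
Dw1 = (5, 0)
w1·Dw1 = 2·5 + 1·0 = 10; w1·w1 = 2·2 + 1·1 = 5
λ ≈ 10/5 = 2.0000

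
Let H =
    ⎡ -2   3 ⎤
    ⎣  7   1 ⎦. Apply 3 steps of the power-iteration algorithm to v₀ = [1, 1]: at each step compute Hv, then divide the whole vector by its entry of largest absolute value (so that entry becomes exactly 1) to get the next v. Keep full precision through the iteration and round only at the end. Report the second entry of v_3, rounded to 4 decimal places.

1.0000

Hv0 = (1.00000, 8.00000); divide by 8.00000 → v1 = (0.12500, 1.00000)
Hv1 = (2.75000, 1.87500); divide by 2.75000 → v2 = (1.00000, 0.68182)
Hv2 = (0.04545, 7.68182); divide by 7.68182 → v3 = (0.00592, 1.00000)
Requested entry of v3: 169/169 = 1.0000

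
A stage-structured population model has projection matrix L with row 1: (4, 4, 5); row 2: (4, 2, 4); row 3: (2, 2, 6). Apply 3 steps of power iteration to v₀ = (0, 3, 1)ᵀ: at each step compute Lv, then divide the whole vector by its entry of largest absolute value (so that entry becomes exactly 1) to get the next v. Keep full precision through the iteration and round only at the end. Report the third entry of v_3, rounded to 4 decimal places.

0.7389

Lv0 = (17.00000, 10.00000, 12.00000); divide by 17.00000 → v1 = (1.00000, 0.58824, 0.70588)
Lv1 = (9.88235, 8.00000, 7.41176); divide by 9.88235 → v2 = (1.00000, 0.80952, 0.75000)
Lv2 = (10.98810, 8.61905, 8.11905); divide by 10.98810 → v3 = (1.00000, 0.78440, 0.73889)
Requested entry of v3: 1364/1846 = 0.7389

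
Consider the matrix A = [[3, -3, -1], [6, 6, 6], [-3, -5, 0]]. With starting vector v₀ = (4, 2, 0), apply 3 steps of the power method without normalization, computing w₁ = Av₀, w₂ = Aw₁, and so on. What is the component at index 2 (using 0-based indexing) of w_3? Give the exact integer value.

w1 = Av₀ = (3·4 + (-3)·2 + (-1)·0; 6·4 + 6·2 + 6·0; (-3)·4 + (-5)·2 + 0·0) = (6, 36, -22)
w2 = Aw1 = (3·6 + (-3)·36 + (-1)·(-22); 6·6 + 6·36 + 6·(-22); (-3)·6 + (-5)·36 + 0·(-22)) = (-68, 120, -198)
w3 = Aw2 = (-366, -876, -396)
The requested component of w3 is -396.

-396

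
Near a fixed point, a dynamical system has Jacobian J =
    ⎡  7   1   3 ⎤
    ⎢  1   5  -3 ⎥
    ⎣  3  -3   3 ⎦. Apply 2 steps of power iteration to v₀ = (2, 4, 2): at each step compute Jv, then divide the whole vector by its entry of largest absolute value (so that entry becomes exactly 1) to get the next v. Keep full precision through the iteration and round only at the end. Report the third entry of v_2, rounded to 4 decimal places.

0.1304

Jv0 = (24.00000, 16.00000, 0.00000); divide by 24.00000 → v1 = (1.00000, 0.66667, 0.00000)
Jv1 = (7.66667, 4.33333, 1.00000); divide by 7.66667 → v2 = (1.00000, 0.56522, 0.13043)
Requested entry of v2: 24/184 = 0.1304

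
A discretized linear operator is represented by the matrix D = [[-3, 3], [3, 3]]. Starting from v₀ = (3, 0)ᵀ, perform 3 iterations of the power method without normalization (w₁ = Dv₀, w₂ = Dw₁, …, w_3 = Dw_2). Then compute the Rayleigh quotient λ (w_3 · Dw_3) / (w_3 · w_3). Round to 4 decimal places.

λ ≈ -3.0000

w1 = Dv₀ = (-9, 9)
w2 = Dw1 = (54, 0)
w3 = Dw2 = (-162, 162)
Dw3 = (972, 0)
w3·Dw3 = (-162)·972 + 162·0 = -157464; w3·w3 = (-162)·(-162) + 162·162 = 52488
λ ≈ -157464/52488 = -3.0000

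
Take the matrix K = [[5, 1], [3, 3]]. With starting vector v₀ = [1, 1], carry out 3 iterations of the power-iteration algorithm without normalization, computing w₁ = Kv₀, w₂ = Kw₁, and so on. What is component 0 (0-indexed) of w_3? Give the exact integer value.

216

w1 = Kv₀ = (6, 6)
w2 = Kw1 = (36, 36)
w3 = Kw2 = (216, 216)
The requested component of w3 is 216.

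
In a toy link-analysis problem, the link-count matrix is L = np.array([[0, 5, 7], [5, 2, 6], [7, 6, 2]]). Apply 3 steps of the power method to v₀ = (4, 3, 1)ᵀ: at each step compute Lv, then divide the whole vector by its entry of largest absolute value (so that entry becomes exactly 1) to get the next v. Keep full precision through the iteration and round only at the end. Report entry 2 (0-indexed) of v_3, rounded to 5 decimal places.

Lv0 = (22.000000, 32.000000, 48.000000); divide by 48.000000 → v1 = (0.458333, 0.666667, 1.000000)
Lv1 = (10.333333, 9.625000, 9.208333); divide by 10.333333 → v2 = (1.000000, 0.931452, 0.891129)
Lv2 = (10.895161, 12.209677, 14.370968); divide by 14.370968 → v3 = (0.758137, 0.849607, 1.000000)
Requested entry of v3: 7128/7128 = 1.00000

1.00000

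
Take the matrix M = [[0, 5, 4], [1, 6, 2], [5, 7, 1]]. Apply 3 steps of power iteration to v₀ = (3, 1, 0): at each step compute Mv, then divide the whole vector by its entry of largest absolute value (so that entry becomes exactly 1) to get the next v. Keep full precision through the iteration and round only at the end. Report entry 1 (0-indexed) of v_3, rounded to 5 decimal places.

Mv0 = (5.000000, 9.000000, 22.000000); divide by 22.000000 → v1 = (0.227273, 0.409091, 1.000000)
Mv1 = (6.045455, 4.681818, 5.000000); divide by 6.045455 → v2 = (1.000000, 0.774436, 0.827068)
Mv2 = (7.180451, 7.300752, 11.248120); divide by 11.248120 → v3 = (0.638369, 0.649064, 1.000000)
Requested entry of v3: 971/1496 = 0.64906

0.64906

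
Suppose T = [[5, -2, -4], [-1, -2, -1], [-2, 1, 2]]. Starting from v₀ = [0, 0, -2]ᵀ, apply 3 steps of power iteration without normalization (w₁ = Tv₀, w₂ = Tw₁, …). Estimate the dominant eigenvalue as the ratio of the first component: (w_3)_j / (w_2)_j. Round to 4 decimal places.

7.0000

w1 = Tv₀ = (5·0 + (-2)·0 + (-4)·(-2); (-1)·0 + (-2)·0 + (-1)·(-2); (-2)·0 + 1·0 + 2·(-2)) = (8, 2, -4)
w2 = Tw1 = (5·8 + (-2)·2 + (-4)·(-4); (-1)·8 + (-2)·2 + (-1)·(-4); (-2)·8 + 1·2 + 2·(-4)) = (52, -8, -22)
w3 = Tw2 = (364, -14, -156)
Ratio at component: 364 / 52 = 7.0000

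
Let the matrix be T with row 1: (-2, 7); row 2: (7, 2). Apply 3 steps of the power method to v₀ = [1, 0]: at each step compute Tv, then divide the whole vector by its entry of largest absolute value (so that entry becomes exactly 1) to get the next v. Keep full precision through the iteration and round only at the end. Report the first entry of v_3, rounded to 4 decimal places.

Tv0 = (-2.00000, 7.00000); divide by 7.00000 → v1 = (-0.28571, 1.00000)
Tv1 = (7.57143, 0.00000); divide by 7.57143 → v2 = (1.00000, 0.00000)
Tv2 = (-2.00000, 7.00000); divide by 7.00000 → v3 = (-0.28571, 1.00000)
Requested entry of v3: -106/371 = -0.2857

-0.2857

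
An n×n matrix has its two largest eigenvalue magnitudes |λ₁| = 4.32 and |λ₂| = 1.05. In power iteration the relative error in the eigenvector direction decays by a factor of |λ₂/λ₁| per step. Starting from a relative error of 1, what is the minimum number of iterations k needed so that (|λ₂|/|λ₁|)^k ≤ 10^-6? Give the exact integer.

|λ₂/λ₁| = 1.05/4.32 = 0.24306
Need k ≥ ln(10^-6) / ln(0.24306) = -13.8155 / -1.4145 ≈ 9.767
Smallest integer k satisfying the bound: 10

10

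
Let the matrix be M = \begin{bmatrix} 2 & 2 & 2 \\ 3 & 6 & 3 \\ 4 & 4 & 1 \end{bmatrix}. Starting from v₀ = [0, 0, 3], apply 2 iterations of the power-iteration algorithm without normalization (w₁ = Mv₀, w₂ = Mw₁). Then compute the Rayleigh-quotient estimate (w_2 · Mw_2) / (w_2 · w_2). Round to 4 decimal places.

9.2877

w1 = Mv₀ = (6, 9, 3)
w2 = Mw1 = (36, 81, 63)
Mw2 = (360, 783, 531)
w2·Mw2 = 36·360 + 81·783 + 63·531 = 109836; w2·w2 = 36·36 + 81·81 + 63·63 = 11826
λ ≈ 109836/11826 = 9.2877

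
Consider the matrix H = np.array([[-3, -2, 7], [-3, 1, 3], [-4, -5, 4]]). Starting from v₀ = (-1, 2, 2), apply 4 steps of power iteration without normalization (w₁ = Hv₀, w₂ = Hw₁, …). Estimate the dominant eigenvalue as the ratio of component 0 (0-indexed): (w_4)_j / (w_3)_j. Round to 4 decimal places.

-2.3504

w1 = Hv₀ = ((-3)·(-1) + (-2)·2 + 7·2; (-3)·(-1) + 1·2 + 3·2; (-4)·(-1) + (-5)·2 + 4·2) = (13, 11, 2)
w2 = Hw1 = ((-3)·13 + (-2)·11 + 7·2; (-3)·13 + 1·11 + 3·2; (-4)·13 + (-5)·11 + 4·2) = (-47, -22, -99)
w3 = Hw2 = (-508, -178, -98)
w4 = Hw3 = (1194, 1052, 2530)
Ratio at component: 1194 / -508 = -2.3504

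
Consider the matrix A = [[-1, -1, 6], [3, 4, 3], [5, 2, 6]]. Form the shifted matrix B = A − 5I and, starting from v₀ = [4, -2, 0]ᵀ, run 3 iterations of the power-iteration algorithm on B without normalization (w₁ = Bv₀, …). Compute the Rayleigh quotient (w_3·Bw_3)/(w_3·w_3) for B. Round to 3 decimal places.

B = A − 5I has rows (-6, -1, 6); (3, -1, 3); (5, 2, 1)
w1 = Bv₀ = (-22, 14, 16)
w2 = Bw1 = (214, -32, -66)
w3 = Bw2 = (-1648, 476, 940)
Bw3 = (15052, -2600, -6348)
w3·Bw3 = -32010416; w3·w3 = 3826080; μ ≈ -32010416/3826080 = -8.366

μ ≈ -8.366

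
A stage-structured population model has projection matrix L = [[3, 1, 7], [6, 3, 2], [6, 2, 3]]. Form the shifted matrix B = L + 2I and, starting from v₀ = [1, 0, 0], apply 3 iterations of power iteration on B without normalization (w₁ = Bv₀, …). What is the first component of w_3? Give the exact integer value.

941

B = L + 2I has rows (5, 1, 7); (6, 5, 2); (6, 2, 5)
w1 = Bv₀ = (5·1 + 1·0 + 7·0; 6·1 + 5·0 + 2·0; 6·1 + 2·0 + 5·0) = (5, 6, 6)
w2 = Bw1 = (5·5 + 1·6 + 7·6; 6·5 + 5·6 + 2·6; 6·5 + 2·6 + 5·6) = (73, 72, 72)
w3 = Bw2 = (941, 942, 942)
Requested component of w3: 941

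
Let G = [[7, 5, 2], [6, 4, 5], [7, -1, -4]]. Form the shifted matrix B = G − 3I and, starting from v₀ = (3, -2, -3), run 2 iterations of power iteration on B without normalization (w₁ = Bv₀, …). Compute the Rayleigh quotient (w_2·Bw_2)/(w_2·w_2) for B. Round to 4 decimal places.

μ ≈ -6.7255

B = G − 3I has rows (4, 5, 2); (6, 1, 5); (7, -1, -7)
w1 = Bv₀ = (4·3 + 5·(-2) + 2·(-3); 6·3 + 1·(-2) + 5·(-3); 7·3 + (-1)·(-2) + (-7)·(-3)) = (-4, 1, 44)
w2 = Bw1 = (4·(-4) + 5·1 + 2·44; 6·(-4) + 1·1 + 5·44; 7·(-4) + (-1)·1 + (-7)·44) = (77, 197, -337)
Bw2 = (619, -1026, 2701)
w2·Bw2 = -1064696; w2·w2 = 158307; μ ≈ -1064696/158307 = -6.7255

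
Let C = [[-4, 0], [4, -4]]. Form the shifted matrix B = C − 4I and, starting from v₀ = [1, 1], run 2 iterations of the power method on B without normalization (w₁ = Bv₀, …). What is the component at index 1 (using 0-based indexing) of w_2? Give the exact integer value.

0

B = C − 4I has rows (-8, 0); (4, -8)
w1 = Bv₀ = (-8, -4)
w2 = Bw1 = (64, 0)
Requested component of w2: 0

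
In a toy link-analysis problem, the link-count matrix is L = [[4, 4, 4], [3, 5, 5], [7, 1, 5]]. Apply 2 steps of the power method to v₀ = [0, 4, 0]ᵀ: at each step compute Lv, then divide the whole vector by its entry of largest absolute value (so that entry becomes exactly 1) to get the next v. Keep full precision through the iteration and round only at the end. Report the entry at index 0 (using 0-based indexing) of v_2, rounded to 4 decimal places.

0.9524

Lv0 = (16.00000, 20.00000, 4.00000); divide by 20.00000 → v1 = (0.80000, 1.00000, 0.20000)
Lv1 = (8.00000, 8.40000, 7.60000); divide by 8.40000 → v2 = (0.95238, 1.00000, 0.90476)
Requested entry of v2: 160/168 = 0.9524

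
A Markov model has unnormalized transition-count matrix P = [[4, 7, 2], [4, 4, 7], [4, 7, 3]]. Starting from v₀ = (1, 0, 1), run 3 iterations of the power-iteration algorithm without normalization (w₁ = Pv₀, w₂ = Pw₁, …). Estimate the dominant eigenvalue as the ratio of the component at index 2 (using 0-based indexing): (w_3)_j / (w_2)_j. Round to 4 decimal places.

13.4836

w1 = Pv₀ = (4·1 + 7·0 + 2·1; 4·1 + 4·0 + 7·1; 4·1 + 7·0 + 3·1) = (6, 11, 7)
w2 = Pw1 = (4·6 + 7·11 + 2·7; 4·6 + 4·11 + 7·7; 4·6 + 7·11 + 3·7) = (115, 117, 122)
w3 = Pw2 = (1523, 1782, 1645)
Ratio at component: 1645 / 122 = 13.4836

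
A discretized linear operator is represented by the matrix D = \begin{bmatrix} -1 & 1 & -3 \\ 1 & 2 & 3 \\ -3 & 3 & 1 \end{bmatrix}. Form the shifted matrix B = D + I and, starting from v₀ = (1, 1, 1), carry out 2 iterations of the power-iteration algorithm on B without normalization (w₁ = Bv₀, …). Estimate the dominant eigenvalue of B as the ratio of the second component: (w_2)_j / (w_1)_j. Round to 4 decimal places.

B = D + I has rows (0, 1, -3); (1, 3, 3); (-3, 3, 2)
w1 = Bv₀ = (-2, 7, 2)
w2 = Bw1 = (1, 25, 31)
Ratio: 25/7 = 3.5714

μ ≈ 3.5714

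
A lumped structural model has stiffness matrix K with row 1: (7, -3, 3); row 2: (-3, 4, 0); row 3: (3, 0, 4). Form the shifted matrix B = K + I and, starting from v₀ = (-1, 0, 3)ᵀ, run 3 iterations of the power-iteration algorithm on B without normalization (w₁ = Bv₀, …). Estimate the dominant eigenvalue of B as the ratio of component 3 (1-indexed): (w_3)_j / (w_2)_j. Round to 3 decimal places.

μ ≈ 6.667

B = K + I has rows (8, -3, 3); (-3, 5, 0); (3, 0, 5)
w1 = Bv₀ = (8·(-1) + (-3)·0 + 3·3; (-3)·(-1) + 5·0 + 0·3; 3·(-1) + 0·0 + 5·3) = (1, 3, 12)
w2 = Bw1 = (8·1 + (-3)·3 + 3·12; (-3)·1 + 5·3 + 0·12; 3·1 + 0·3 + 5·12) = (35, 12, 63)
w3 = Bw2 = (433, -45, 420)
Ratio: 420/63 = 6.667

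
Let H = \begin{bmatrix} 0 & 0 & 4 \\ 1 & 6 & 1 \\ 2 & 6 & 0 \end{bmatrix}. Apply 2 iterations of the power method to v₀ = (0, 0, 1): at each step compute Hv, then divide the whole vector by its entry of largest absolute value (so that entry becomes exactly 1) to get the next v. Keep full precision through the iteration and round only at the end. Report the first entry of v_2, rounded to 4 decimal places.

0.0000

Hv0 = (4.00000, 1.00000, 0.00000); divide by 4.00000 → v1 = (1.00000, 0.25000, 0.00000)
Hv1 = (0.00000, 2.50000, 3.50000); divide by 3.50000 → v2 = (0.00000, 0.71429, 1.00000)
Requested entry of v2: 0/14 = 0.0000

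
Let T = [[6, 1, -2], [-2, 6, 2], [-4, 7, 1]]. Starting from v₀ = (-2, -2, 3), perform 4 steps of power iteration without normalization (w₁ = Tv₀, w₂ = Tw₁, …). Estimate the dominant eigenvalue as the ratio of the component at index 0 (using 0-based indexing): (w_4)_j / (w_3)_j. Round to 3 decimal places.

w1 = Tv₀ = (6·(-2) + 1·(-2) + (-2)·3; (-2)·(-2) + 6·(-2) + 2·3; (-4)·(-2) + 7·(-2) + 1·3) = (-20, -2, -3)
w2 = Tw1 = (6·(-20) + 1·(-2) + (-2)·(-3); (-2)·(-20) + 6·(-2) + 2·(-3); (-4)·(-20) + 7·(-2) + 1·(-3)) = (-116, 22, 63)
w3 = Tw2 = (-800, 490, 681)
w4 = Tw3 = (-5672, 5902, 7311)
Ratio at component: -5672 / -800 = 7.090

λ ≈ 7.090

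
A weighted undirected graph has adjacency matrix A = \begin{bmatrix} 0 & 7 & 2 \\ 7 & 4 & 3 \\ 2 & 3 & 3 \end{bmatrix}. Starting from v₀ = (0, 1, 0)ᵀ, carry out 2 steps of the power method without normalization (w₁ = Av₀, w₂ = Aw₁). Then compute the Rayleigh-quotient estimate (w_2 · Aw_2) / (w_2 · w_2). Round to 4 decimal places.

10.3224

w1 = Av₀ = (0·0 + 7·1 + 2·0; 7·0 + 4·1 + 3·0; 2·0 + 3·1 + 3·0) = (7, 4, 3)
w2 = Aw1 = (0·7 + 7·4 + 2·3; 7·7 + 4·4 + 3·3; 2·7 + 3·4 + 3·3) = (34, 74, 35)
Aw2 = (588, 639, 395)
w2·Aw2 = 34·588 + 74·639 + 35·395 = 81103; w2·w2 = 34·34 + 74·74 + 35·35 = 7857
λ ≈ 81103/7857 = 10.3224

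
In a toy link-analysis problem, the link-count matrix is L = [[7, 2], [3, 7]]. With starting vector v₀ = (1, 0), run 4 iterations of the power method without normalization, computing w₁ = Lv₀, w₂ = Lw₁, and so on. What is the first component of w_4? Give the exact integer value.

4201

w1 = Lv₀ = (7, 3)
w2 = Lw1 = (55, 42)
w3 = Lw2 = (469, 459)
w4 = Lw3 = (4201, 4620)
The requested component of w4 is 4201.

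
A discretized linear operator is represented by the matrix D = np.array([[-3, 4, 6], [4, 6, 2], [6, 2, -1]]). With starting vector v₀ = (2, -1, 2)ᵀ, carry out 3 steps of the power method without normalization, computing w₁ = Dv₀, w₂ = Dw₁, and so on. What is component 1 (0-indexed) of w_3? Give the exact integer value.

w1 = Dv₀ = (2, 6, 8)
w2 = Dw1 = (66, 60, 16)
w3 = Dw2 = (138, 656, 500)
The requested component of w3 is 656.

656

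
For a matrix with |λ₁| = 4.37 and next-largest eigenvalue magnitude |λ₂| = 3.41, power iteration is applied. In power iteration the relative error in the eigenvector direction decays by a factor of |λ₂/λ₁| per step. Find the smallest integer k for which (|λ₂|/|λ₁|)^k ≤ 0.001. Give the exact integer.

|λ₂/λ₁| = 3.41/4.37 = 0.78032
Need k ≥ ln(0.001) / ln(0.78032) = -6.9078 / -0.2481 ≈ 27.848
Smallest integer k satisfying the bound: 28

28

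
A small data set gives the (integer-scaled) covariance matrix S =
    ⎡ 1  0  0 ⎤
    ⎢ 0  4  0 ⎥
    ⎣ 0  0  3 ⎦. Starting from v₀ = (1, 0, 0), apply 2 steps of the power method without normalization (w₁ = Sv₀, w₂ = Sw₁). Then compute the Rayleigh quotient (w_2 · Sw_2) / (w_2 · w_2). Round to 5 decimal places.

λ ≈ 1.00000

w1 = Sv₀ = (1, 0, 0)
w2 = Sw1 = (1, 0, 0)
Sw2 = (1, 0, 0)
w2·Sw2 = 1·1 + 0·0 + 0·0 = 1; w2·w2 = 1·1 + 0·0 + 0·0 = 1
λ ≈ 1/1 = 1.00000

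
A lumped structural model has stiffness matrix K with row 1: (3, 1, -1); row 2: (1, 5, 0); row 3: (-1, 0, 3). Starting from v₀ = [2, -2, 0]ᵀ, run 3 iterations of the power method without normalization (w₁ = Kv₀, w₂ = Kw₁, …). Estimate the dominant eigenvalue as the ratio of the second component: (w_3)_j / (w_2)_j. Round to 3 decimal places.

w1 = Kv₀ = (3·2 + 1·(-2) + (-1)·0; 1·2 + 5·(-2) + 0·0; (-1)·2 + 0·(-2) + 3·0) = (4, -8, -2)
w2 = Kw1 = (3·4 + 1·(-8) + (-1)·(-2); 1·4 + 5·(-8) + 0·(-2); (-1)·4 + 0·(-8) + 3·(-2)) = (6, -36, -10)
w3 = Kw2 = (-8, -174, -36)
Ratio at component: -174 / -36 = 4.833

λ ≈ 4.833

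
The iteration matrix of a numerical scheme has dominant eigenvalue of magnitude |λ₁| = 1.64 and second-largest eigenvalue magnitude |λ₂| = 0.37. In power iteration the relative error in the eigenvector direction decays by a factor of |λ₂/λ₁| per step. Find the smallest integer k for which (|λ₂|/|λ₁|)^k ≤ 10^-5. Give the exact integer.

8

|λ₂/λ₁| = 0.37/1.64 = 0.22561
Need k ≥ ln(10^-5) / ln(0.22561) = -11.5129 / -1.4889 ≈ 7.732
Smallest integer k satisfying the bound: 8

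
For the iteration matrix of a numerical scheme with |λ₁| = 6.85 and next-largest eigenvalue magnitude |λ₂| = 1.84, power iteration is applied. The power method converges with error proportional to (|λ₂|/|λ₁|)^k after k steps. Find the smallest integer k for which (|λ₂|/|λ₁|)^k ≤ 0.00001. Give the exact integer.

|λ₂/λ₁| = 1.84/6.85 = 0.26861
Need k ≥ ln(0.00001) / ln(0.26861) = -11.5129 / -1.3145 ≈ 8.759
Smallest integer k satisfying the bound: 9

9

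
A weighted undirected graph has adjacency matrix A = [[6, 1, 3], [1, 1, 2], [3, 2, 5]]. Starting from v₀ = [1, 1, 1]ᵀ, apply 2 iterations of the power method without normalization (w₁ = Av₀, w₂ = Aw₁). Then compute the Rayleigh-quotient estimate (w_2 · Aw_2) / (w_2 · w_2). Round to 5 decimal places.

λ ≈ 9.07104

w1 = Av₀ = (10, 4, 10)
w2 = Aw1 = (94, 34, 88)
Aw2 = (862, 304, 790)
w2·Aw2 = 94·862 + 34·304 + 88·790 = 160884; w2·w2 = 94·94 + 34·34 + 88·88 = 17736
λ ≈ 160884/17736 = 9.07104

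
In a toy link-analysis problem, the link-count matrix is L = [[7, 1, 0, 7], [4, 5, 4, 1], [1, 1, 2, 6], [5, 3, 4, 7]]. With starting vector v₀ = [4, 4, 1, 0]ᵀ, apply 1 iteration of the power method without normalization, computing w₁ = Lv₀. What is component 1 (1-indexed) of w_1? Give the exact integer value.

32

w1 = Lv₀ = (32, 40, 10, 36)
The requested component of w1 is 32.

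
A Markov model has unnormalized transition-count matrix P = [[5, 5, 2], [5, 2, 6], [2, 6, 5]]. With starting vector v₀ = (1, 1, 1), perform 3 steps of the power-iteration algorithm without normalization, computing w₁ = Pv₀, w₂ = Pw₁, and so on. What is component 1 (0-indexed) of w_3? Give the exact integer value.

2085

w1 = Pv₀ = (5·1 + 5·1 + 2·1; 5·1 + 2·1 + 6·1; 2·1 + 6·1 + 5·1) = (12, 13, 13)
w2 = Pw1 = (5·12 + 5·13 + 2·13; 5·12 + 2·13 + 6·13; 2·12 + 6·13 + 5·13) = (151, 164, 167)
w3 = Pw2 = (1909, 2085, 2121)
The requested component of w3 is 2085.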